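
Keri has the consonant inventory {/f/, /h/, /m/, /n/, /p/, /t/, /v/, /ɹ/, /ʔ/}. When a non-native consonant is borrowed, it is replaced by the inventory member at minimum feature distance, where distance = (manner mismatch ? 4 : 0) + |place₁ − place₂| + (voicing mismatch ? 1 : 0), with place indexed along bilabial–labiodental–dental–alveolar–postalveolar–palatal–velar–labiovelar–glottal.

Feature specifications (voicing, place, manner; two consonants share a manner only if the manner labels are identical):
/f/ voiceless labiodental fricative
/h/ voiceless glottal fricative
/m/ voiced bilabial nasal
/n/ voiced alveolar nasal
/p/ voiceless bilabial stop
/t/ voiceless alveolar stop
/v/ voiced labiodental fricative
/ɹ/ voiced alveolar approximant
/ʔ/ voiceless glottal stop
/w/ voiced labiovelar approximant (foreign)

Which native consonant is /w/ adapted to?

ɹ

/ɹ/ is closest: same manner (approximant), place distance 4 (labiovelar→alveolar), same voicing; total 4. Next closest is /h/ at distance 6.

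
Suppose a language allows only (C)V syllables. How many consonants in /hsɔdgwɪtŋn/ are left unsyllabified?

Under (C)V, the unsyllabifiable consonants are /h/, /d/, /g/, /t/, /ŋ/, /n/ (no codas are permitted; onsets are limited to one consonant).

6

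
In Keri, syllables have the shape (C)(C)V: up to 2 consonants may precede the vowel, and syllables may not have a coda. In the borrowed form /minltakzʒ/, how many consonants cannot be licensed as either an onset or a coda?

4

The consonants /n/, /k/, /z/, /ʒ/ cannot be parsed into a legal (C)(C)V syllable (no codas are permitted; onsets may contain at most 2 consonants).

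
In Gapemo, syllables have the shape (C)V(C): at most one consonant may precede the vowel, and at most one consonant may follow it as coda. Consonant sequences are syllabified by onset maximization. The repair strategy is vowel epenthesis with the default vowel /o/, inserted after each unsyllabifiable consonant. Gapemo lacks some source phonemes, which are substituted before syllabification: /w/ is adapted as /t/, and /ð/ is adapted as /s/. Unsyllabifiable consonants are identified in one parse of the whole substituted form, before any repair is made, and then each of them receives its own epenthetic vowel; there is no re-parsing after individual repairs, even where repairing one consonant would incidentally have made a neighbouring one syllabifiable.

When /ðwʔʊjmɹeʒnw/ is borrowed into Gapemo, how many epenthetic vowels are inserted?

After substitution the input is /stʔʊjmɹeʒnt/.
The unsyllabifiable consonants are /s/, /t/, /m/, /n/, /t/; each receives one epenthetic vowel.

5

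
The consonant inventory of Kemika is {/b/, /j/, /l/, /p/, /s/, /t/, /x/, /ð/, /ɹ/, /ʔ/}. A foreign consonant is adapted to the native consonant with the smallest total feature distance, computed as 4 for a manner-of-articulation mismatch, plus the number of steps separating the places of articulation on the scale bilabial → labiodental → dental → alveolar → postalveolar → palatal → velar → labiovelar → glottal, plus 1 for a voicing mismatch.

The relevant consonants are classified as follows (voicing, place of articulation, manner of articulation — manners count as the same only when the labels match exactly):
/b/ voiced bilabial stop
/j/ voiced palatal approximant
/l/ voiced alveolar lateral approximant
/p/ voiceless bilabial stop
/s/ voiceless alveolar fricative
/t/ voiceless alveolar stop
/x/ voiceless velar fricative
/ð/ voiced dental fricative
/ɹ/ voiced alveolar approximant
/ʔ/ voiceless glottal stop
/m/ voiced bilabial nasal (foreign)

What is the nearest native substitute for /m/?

b

/b/ is closest: manner differs (nasal→stop, +4), place distance 0 (bilabial→bilabial), same voicing; total 4. Next closest is /p/ at distance 5.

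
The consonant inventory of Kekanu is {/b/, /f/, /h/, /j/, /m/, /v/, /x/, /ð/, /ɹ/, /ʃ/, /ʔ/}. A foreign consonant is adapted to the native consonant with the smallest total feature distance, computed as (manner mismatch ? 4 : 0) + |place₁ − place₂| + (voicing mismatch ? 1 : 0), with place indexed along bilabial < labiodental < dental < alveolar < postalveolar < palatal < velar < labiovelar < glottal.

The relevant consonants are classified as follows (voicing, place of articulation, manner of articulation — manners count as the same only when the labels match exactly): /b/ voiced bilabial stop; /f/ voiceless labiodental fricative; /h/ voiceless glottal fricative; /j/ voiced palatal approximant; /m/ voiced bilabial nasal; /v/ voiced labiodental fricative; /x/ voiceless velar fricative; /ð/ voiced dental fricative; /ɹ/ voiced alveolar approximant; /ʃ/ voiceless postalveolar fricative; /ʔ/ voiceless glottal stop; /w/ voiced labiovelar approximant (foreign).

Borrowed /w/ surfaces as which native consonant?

/j/ is closest: same manner (approximant), place distance 2 (labiovelar→palatal), same voicing; total 2. Next closest is /ɹ/ at distance 4.

j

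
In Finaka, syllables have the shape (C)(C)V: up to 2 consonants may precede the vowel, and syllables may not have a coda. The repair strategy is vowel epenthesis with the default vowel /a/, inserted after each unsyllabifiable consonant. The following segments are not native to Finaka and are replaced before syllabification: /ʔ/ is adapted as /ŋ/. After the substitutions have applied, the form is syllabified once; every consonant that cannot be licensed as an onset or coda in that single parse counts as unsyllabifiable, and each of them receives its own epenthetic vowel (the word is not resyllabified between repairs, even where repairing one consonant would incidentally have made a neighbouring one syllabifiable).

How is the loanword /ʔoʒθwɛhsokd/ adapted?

Substitution: /ʔ/ → /ŋ/, giving /ŋoʒθwɛhsokd/.
Under (C)(C)V, the unsyllabifiable consonants are /ʒ/, /k/, /d/ (no codas are permitted; onsets may contain at most 2 consonants).
Inserting the epenthetic vowel yields /ʒ/ → /ʒa/, /k/ → /ka/, /d/ → /da/.

ŋoʒaθwɛhsokada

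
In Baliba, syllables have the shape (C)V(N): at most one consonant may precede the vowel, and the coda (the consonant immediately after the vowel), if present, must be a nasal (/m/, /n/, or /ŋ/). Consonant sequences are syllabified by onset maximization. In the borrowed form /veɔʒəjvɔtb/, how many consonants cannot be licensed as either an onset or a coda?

Syllabifying with onset maximization leaves /j/, /t/, /b/ stranded (only a nasal (/m/, /n/, or /ŋ/) is licensed in coda position; onsets are limited to one consonant).

3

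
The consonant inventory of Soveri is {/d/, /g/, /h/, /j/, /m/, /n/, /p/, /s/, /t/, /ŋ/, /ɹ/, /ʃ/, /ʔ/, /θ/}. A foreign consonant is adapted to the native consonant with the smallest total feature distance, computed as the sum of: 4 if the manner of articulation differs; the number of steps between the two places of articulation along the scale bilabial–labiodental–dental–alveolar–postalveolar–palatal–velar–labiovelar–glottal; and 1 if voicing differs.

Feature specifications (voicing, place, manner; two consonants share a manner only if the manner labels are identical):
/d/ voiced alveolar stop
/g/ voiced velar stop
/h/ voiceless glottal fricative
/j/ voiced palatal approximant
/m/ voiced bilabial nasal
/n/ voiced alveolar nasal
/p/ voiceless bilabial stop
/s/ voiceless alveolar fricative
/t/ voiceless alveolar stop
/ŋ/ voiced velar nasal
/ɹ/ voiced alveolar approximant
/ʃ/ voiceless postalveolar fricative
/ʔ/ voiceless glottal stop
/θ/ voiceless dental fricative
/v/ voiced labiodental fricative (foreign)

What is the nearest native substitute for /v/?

/θ/ is closest: same manner (fricative), place distance 1 (labiodental→dental), voicing differs (+1); total 2. Next closest is /s/ at distance 3.

θ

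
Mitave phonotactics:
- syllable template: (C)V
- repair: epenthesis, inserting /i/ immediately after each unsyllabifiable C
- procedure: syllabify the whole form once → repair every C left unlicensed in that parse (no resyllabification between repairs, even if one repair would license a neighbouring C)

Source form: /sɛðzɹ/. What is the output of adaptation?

sɛðiziɹi

Under (C)V, the unsyllabifiable consonants are /ð/, /z/, /ɹ/ (no codas are permitted; onsets are limited to one consonant).
Each unlicensed consonant becomes the onset of a new syllable: /ð/ → /ði/, /z/ → /zi/, /ɹ/ → /ɹi/.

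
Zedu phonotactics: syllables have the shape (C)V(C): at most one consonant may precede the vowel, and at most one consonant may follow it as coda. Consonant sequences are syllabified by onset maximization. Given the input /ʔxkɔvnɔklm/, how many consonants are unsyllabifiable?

4

Under (C)V(C), the unsyllabifiable consonants are /ʔ/, /x/, /l/, /m/ (at most one coda consonant is licensed; onsets are limited to one consonant).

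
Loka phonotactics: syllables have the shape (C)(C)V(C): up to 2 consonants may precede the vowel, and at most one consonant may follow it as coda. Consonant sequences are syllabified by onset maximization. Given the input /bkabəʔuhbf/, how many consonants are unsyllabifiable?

2

Syllabifying with onset maximization leaves /b/, /f/ stranded (at most one coda consonant is licensed; onsets may contain at most 2 consonants).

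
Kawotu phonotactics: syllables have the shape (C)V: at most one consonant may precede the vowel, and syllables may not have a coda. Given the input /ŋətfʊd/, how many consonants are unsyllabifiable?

Syllabifying with onset maximization leaves /t/, /d/ stranded (no codas are permitted; onsets are limited to one consonant).

2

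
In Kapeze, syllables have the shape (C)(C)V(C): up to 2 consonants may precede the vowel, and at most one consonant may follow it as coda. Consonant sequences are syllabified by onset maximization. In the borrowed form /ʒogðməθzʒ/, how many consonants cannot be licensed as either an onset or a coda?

The consonants /z/, /ʒ/ cannot be parsed into a legal (C)(C)V(C) syllable (at most one coda consonant is licensed; onsets may contain at most 2 consonants).

2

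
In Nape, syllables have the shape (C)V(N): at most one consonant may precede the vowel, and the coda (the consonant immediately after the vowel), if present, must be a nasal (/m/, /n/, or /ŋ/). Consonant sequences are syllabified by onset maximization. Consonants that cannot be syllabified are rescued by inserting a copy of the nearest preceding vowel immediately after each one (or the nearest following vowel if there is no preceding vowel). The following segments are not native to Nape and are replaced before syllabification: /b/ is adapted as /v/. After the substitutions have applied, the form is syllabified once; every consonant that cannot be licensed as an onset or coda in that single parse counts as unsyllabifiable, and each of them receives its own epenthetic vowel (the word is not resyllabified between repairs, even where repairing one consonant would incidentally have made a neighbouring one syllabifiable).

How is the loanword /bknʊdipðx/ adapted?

vʊkʊnʊdipiðixi

Substitution: /b/ → /v/, giving /vknʊdipðx/.
Under (C)V(N), the unsyllabifiable consonants are /v/, /k/, /p/, /ð/, /x/ (only a nasal (/m/, /n/, or /ŋ/) is licensed in coda position; onsets are limited to one consonant).
Inserting the epenthetic vowel yields /v/ → /vʊ/, /k/ → /kʊ/, /p/ → /pi/, /ð/ → /ði/, /x/ → /xi/.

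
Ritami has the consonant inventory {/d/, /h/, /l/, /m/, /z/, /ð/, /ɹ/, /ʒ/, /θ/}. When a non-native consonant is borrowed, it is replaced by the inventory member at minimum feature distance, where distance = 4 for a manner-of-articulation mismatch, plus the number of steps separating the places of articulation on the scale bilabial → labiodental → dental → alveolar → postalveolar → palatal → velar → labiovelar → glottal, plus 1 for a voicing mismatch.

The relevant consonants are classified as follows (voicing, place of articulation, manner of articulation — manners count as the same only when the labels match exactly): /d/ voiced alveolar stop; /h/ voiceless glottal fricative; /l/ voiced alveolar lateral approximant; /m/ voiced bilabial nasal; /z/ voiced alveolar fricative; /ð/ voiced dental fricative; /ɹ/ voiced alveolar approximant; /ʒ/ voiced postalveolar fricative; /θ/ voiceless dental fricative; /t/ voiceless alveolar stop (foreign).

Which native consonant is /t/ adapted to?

/d/ is closest: same manner (stop), place distance 0 (alveolar→alveolar), voicing differs (+1); total 1. Next closest is /l/ at distance 5.

d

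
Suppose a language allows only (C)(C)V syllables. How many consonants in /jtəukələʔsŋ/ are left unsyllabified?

Under (C)(C)V, the unsyllabifiable consonants are /ʔ/, /s/, /ŋ/ (no codas are permitted; onsets may contain at most 2 consonants).

3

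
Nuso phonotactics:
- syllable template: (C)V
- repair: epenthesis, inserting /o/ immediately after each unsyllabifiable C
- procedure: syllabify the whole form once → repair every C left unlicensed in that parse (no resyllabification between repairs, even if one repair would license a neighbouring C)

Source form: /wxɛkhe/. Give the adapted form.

Under (C)V, the unsyllabifiable consonants are /w/, /k/ (no codas are permitted; onsets are limited to one consonant).
Inserting the epenthetic vowel yields /w/ → /wo/, /k/ → /ko/.

woxɛkohe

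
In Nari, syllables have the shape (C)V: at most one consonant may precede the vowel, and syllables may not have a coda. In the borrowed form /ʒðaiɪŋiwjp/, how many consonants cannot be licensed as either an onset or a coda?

Syllabifying with onset maximization leaves /ʒ/, /w/, /j/, /p/ stranded (no codas are permitted; onsets are limited to one consonant).

4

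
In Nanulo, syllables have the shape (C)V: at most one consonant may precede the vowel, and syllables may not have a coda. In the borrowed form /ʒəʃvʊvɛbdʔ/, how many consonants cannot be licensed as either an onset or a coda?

The consonants /ʃ/, /b/, /d/, /ʔ/ cannot be parsed into a legal (C)V syllable (no codas are permitted; onsets are limited to one consonant).

4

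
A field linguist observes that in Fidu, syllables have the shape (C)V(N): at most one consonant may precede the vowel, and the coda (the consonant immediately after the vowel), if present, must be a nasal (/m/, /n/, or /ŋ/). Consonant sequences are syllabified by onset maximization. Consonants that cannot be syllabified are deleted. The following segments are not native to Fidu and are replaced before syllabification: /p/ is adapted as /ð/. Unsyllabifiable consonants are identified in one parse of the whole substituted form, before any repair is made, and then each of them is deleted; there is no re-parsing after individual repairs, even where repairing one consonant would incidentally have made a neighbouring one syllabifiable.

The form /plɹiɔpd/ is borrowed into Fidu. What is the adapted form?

ɹiɔ

Substitution: /p/ → /ð/, giving /ðlɹiɔðd/.
The consonants /ð/, /l/, /ð/, /d/ cannot be parsed into a legal (C)V(N) syllable (only a nasal (/m/, /n/, or /ŋ/) is licensed in coda position; onsets are limited to one consonant).
Deletion applies to /ð/, /l/, /ð/, /d/.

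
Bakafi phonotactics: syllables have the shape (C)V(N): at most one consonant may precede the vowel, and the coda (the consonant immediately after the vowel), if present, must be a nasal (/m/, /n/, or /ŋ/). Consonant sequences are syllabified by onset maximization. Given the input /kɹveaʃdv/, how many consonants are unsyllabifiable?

5

Under (C)V(N), the unsyllabifiable consonants are /k/, /ɹ/, /ʃ/, /d/, /v/ (only a nasal (/m/, /n/, or /ŋ/) is licensed in coda position; onsets are limited to one consonant).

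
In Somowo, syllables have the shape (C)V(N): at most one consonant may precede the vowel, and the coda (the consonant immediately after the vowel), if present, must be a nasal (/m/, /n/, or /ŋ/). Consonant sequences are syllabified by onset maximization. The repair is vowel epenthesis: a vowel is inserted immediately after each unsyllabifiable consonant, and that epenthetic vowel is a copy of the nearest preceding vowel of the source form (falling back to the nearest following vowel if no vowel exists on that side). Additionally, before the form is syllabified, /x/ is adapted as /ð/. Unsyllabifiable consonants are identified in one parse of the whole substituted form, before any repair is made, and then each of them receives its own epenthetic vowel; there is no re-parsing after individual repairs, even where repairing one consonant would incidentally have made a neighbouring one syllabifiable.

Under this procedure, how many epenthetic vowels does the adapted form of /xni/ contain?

1

After substitution the input is /ðni/.
The unsyllabifiable consonants are /ð/; each receives one epenthetic vowel.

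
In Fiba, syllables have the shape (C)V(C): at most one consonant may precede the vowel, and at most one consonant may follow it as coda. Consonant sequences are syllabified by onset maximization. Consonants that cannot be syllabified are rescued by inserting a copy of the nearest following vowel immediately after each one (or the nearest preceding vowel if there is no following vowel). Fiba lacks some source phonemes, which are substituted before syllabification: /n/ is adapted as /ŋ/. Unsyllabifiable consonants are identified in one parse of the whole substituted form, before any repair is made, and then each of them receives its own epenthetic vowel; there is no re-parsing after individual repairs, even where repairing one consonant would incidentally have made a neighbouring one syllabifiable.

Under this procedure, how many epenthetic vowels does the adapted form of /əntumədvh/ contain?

After substitution the input is /əŋtumədvh/.
The unsyllabifiable consonants are /v/, /h/; each receives one epenthetic vowel.

2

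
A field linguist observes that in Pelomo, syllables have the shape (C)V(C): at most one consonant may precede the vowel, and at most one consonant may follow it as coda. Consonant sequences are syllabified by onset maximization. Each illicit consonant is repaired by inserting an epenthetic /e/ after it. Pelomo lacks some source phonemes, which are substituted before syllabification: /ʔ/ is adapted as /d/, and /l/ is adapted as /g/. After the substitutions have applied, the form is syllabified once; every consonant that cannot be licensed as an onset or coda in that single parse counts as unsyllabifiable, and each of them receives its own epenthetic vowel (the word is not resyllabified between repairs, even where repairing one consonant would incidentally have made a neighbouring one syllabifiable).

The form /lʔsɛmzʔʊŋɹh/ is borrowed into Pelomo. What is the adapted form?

gedesɛmzedʊŋɹehe

Substitution: /l/ → /g/, /ʔ/ → /d/, giving /gdsɛmzdʊŋɹh/.
Syllabifying with onset maximization leaves /g/, /d/, /z/, /ɹ/, /h/ stranded (at most one coda consonant is licensed; onsets are limited to one consonant).
Epenthesis after each stranded consonant: /g/ → /ge/, /d/ → /de/, /z/ → /ze/, /ɹ/ → /ɹe/, /h/ → /he/.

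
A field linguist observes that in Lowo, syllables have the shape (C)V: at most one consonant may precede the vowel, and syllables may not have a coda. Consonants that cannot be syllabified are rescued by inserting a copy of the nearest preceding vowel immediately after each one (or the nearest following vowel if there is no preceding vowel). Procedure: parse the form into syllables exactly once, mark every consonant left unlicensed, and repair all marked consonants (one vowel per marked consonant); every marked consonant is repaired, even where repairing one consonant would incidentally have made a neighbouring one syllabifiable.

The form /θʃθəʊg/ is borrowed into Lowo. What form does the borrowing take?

θəʃəθəʊgʊ

Under (C)V, the unsyllabifiable consonants are /θ/, /ʃ/, /g/ (no codas are permitted; onsets are limited to one consonant).
Inserting the epenthetic vowel yields /θ/ → /θə/, /ʃ/ → /ʃə/, /g/ → /gʊ/.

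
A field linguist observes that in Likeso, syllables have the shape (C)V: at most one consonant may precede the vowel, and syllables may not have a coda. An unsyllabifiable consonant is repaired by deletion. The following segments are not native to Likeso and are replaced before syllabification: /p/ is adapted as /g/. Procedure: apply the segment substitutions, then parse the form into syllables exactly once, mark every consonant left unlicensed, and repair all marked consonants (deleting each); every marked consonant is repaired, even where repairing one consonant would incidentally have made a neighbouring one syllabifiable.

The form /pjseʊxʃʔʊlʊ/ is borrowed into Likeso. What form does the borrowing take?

Substitution: /p/ → /g/, giving /gjseʊxʃʔʊlʊ/.
Syllabifying with onset maximization leaves /g/, /j/, /x/, /ʃ/ stranded (no codas are permitted; onsets are limited to one consonant).
Deleting the stranded consonants removes /g/, /j/, /x/, /ʃ/.

seʊʔʊlʊ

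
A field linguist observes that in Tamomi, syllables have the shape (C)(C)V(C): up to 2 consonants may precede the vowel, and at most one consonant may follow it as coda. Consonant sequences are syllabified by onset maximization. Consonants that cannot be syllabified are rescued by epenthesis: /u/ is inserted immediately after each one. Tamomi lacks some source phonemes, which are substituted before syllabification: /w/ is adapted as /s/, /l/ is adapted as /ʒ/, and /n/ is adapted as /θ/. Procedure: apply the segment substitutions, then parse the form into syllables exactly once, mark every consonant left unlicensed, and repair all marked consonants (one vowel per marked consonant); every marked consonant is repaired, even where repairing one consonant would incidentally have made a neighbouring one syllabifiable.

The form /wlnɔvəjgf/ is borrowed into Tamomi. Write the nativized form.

suʒθɔvəjgufu

Substitution: /w/ → /s/, /l/ → /ʒ/, /n/ → /θ/, giving /sʒθɔvəjgf/.
Under (C)(C)V(C), the unsyllabifiable consonants are /s/, /g/, /f/ (at most one coda consonant is licensed; onsets may contain at most 2 consonants).
Epenthesis after each stranded consonant: /s/ → /su/, /g/ → /gu/, /f/ → /fu/.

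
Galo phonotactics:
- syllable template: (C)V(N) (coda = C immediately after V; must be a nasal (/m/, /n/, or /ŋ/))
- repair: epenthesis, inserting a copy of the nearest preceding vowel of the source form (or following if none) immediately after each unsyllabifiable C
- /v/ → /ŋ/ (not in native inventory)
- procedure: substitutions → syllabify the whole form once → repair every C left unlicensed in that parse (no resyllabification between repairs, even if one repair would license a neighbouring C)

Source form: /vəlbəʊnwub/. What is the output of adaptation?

ŋələbəʊnwubu

Substitution: /v/ → /ŋ/, giving /ŋəlbəʊnwub/.
Under (C)V(N), the unsyllabifiable consonants are /l/, /b/ (only a nasal (/m/, /n/, or /ŋ/) is licensed in coda position; onsets are limited to one consonant).
Inserting the epenthetic vowel yields /l/ → /lə/, /b/ → /bu/.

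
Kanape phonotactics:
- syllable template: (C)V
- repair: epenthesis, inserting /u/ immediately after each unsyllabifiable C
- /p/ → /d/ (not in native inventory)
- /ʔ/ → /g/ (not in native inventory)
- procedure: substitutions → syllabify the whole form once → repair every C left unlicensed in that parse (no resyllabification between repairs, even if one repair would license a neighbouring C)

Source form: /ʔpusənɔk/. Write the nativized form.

Substitution: /ʔ/ → /g/, /p/ → /d/, giving /gdusənɔk/.
Under (C)V, the unsyllabifiable consonants are /g/, /k/ (no codas are permitted; onsets are limited to one consonant).
Each unlicensed consonant becomes the onset of a new syllable: /g/ → /gu/, /k/ → /ku/.

gudusənɔku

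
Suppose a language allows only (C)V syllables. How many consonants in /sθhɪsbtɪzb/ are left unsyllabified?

6

Under (C)V, the unsyllabifiable consonants are /s/, /θ/, /s/, /b/, /z/, /b/ (no codas are permitted; onsets are limited to one consonant).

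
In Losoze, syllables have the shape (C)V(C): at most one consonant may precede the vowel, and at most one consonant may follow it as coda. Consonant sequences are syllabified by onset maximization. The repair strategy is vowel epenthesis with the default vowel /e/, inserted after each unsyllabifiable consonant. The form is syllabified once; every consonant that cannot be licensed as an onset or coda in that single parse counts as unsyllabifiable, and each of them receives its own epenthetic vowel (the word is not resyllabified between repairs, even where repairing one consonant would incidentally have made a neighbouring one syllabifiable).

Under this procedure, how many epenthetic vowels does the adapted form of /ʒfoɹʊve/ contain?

The unsyllabifiable consonants are /ʒ/; each receives one epenthetic vowel.

1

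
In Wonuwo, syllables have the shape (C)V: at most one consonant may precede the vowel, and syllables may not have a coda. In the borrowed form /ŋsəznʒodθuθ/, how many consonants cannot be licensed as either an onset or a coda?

Syllabifying with onset maximization leaves /ŋ/, /z/, /n/, /d/, /θ/ stranded (no codas are permitted; onsets are limited to one consonant).

5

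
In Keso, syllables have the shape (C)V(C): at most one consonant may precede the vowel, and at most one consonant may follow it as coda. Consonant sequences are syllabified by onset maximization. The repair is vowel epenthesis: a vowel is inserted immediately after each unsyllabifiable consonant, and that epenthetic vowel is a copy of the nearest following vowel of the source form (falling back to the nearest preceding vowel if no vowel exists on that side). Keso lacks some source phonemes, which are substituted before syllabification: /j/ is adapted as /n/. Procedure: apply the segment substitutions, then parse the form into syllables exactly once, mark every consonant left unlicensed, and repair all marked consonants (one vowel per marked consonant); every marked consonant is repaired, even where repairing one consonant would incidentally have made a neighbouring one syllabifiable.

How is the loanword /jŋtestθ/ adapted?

Substitution: /j/ → /n/, giving /nŋtestθ/.
The consonants /n/, /ŋ/, /t/, /θ/ cannot be parsed into a legal (C)V(C) syllable (at most one coda consonant is licensed; onsets are limited to one consonant).
Inserting the epenthetic vowel yields /n/ → /ne/, /ŋ/ → /ŋe/, /t/ → /te/, /θ/ → /θe/.

neŋetesteθe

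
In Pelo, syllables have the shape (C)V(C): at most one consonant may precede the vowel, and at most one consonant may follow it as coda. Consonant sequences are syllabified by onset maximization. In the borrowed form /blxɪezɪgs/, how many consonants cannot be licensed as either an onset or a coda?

Under (C)V(C), the unsyllabifiable consonants are /b/, /l/, /s/ (at most one coda consonant is licensed; onsets are limited to one consonant).

3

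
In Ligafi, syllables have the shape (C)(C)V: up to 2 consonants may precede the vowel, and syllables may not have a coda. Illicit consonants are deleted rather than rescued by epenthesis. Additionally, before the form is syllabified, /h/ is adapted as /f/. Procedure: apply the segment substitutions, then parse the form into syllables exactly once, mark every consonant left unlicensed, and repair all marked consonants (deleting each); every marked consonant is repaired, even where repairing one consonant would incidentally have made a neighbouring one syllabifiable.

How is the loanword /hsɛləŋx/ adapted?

fsɛlə

Substitution: /h/ → /f/, giving /fsɛləŋx/.
The consonants /ŋ/, /x/ cannot be parsed into a legal (C)(C)V syllable (no codas are permitted; onsets may contain at most 2 consonants).
Deletion applies to /ŋ/, /x/.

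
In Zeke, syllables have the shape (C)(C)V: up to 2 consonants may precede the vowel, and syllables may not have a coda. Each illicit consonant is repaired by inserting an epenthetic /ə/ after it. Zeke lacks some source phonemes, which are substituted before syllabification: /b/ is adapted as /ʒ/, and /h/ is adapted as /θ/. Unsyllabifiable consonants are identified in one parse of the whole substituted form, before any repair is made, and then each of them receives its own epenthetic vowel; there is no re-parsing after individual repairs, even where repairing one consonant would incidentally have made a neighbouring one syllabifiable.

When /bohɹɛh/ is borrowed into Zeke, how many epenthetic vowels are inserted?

1

After substitution the input is /ʒoθɹɛθ/.
The unsyllabifiable consonants are /θ/; each receives one epenthetic vowel.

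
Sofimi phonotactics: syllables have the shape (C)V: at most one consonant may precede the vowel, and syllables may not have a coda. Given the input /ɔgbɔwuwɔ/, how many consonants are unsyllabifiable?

The consonants /g/ cannot be parsed into a legal (C)V syllable (no codas are permitted; onsets are limited to one consonant).

1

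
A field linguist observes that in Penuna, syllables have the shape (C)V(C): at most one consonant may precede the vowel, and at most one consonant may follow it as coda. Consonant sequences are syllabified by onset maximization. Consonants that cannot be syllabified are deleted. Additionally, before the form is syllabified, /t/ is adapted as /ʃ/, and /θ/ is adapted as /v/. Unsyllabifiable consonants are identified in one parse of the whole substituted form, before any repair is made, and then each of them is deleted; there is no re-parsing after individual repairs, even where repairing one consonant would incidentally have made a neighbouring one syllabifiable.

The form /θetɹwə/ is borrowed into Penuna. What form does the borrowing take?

veʃwə

Substitution: /θ/ → /v/, /t/ → /ʃ/, giving /veʃɹwə/.
The consonants /ɹ/ cannot be parsed into a legal (C)V(C) syllable (at most one coda consonant is licensed; onsets are limited to one consonant).
Deletion applies to /ɹ/.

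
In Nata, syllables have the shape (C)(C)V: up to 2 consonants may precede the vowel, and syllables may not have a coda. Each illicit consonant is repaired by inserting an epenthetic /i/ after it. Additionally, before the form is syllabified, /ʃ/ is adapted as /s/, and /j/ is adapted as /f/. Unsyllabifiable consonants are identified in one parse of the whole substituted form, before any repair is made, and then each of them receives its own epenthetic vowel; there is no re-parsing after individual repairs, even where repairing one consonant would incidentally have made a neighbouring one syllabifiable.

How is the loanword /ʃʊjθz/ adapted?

Substitution: /ʃ/ → /s/, /j/ → /f/, giving /sʊfθz/.
The consonants /f/, /θ/, /z/ cannot be parsed into a legal (C)(C)V syllable (no codas are permitted; onsets may contain at most 2 consonants).
Inserting the epenthetic vowel yields /f/ → /fi/, /θ/ → /θi/, /z/ → /zi/.

sʊfiθizi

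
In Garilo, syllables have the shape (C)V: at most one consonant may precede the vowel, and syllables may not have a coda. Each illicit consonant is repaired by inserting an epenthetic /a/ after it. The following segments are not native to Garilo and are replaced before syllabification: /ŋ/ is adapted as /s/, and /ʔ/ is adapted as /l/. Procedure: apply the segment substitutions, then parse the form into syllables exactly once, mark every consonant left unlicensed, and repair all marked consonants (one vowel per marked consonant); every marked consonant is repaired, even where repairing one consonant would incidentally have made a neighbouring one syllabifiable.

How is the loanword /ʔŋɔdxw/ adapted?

Substitution: /ʔ/ → /l/, /ŋ/ → /s/, giving /lsɔdxw/.
Under (C)V, the unsyllabifiable consonants are /l/, /d/, /x/, /w/ (no codas are permitted; onsets are limited to one consonant).
Each unlicensed consonant becomes the onset of a new syllable: /l/ → /la/, /d/ → /da/, /x/ → /xa/, /w/ → /wa/.

lasɔdaxawa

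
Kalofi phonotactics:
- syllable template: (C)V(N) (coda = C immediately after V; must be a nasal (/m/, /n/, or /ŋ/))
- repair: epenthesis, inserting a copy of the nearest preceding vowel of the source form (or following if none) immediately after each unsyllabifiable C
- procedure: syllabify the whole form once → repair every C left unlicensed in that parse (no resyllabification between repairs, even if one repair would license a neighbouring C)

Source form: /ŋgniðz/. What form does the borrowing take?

ŋiginiðizi

Under (C)V(N), the unsyllabifiable consonants are /ŋ/, /g/, /ð/, /z/ (only a nasal (/m/, /n/, or /ŋ/) is licensed in coda position; onsets are limited to one consonant).
Each unlicensed consonant becomes the onset of a new syllable: /ŋ/ → /ŋi/, /g/ → /gi/, /ð/ → /ði/, /z/ → /zi/.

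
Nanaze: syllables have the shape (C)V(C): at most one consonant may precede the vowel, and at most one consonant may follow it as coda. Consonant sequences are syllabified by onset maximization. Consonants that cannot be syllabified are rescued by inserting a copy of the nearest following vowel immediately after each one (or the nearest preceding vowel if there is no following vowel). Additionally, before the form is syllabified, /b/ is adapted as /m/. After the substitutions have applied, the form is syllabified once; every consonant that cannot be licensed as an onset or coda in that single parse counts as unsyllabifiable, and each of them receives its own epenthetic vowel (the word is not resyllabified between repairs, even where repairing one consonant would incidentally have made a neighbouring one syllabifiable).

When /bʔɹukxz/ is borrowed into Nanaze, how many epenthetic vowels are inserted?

After substitution the input is /mʔɹukxz/.
The unsyllabifiable consonants are /m/, /ʔ/, /x/, /z/; each receives one epenthetic vowel.

4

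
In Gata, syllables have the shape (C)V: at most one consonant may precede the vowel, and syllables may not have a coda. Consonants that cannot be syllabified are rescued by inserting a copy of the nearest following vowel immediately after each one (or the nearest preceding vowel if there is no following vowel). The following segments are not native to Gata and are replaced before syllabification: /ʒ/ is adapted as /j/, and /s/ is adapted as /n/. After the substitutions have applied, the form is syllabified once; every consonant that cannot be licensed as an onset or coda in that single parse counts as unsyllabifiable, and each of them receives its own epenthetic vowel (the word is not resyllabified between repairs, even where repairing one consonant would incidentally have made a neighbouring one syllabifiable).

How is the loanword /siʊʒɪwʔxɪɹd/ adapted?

Substitution: /s/ → /n/, /ʒ/ → /j/, giving /niʊjɪwʔxɪɹd/.
Syllabifying with onset maximization leaves /w/, /ʔ/, /ɹ/, /d/ stranded (no codas are permitted; onsets are limited to one consonant).
Inserting the epenthetic vowel yields /w/ → /wɪ/, /ʔ/ → /ʔɪ/, /ɹ/ → /ɹɪ/, /d/ → /dɪ/.

niʊjɪwɪʔɪxɪɹɪdɪ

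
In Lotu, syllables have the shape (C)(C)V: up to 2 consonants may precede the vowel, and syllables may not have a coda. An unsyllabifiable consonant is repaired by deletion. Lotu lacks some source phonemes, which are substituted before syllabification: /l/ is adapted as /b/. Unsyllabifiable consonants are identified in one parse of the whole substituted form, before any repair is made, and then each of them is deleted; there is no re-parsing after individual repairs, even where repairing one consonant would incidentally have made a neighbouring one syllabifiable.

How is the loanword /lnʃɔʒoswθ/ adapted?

nʃɔʒo

Substitution: /l/ → /b/, giving /bnʃɔʒoswθ/.
Under (C)(C)V, the unsyllabifiable consonants are /b/, /s/, /w/, /θ/ (no codas are permitted; onsets may contain at most 2 consonants).
Deletion applies to /b/, /s/, /w/, /θ/.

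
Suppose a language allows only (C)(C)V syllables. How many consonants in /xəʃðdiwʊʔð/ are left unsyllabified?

Syllabifying with onset maximization leaves /ʃ/, /ʔ/, /ð/ stranded (no codas are permitted; onsets may contain at most 2 consonants).

3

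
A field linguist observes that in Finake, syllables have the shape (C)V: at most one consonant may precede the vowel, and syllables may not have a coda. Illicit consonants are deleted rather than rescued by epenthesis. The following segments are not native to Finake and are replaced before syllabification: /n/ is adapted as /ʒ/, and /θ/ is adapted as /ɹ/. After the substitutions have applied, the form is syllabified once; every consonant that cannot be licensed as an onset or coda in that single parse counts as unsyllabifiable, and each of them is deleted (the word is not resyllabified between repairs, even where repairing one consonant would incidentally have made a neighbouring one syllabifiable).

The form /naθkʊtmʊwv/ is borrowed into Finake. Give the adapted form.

ʒakʊmʊ

Substitution: /n/ → /ʒ/, /θ/ → /ɹ/, giving /ʒaɹkʊtmʊwv/.
The consonants /ɹ/, /t/, /w/, /v/ cannot be parsed into a legal (C)V syllable (no codas are permitted; onsets are limited to one consonant).
Deletion applies to /ɹ/, /t/, /w/, /v/.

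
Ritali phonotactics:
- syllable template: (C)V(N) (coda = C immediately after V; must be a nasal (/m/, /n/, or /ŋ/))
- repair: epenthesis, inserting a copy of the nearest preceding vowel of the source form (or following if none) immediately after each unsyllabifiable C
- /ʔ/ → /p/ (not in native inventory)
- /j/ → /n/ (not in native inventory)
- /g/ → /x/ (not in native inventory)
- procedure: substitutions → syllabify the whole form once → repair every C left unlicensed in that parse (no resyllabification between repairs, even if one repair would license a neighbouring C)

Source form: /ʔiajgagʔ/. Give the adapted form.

Substitution: /ʔ/ → /p/, /j/ → /n/, /g/ → /x/, giving /pianxaxp/.
Under (C)V(N), the unsyllabifiable consonants are /x/, /p/ (only a nasal (/m/, /n/, or /ŋ/) is licensed in coda position; onsets are limited to one consonant).
Inserting the epenthetic vowel yields /x/ → /xa/, /p/ → /pa/.

pianxaxapa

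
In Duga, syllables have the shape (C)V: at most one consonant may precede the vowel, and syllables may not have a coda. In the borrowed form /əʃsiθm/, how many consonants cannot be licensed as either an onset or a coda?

3

Syllabifying with onset maximization leaves /ʃ/, /θ/, /m/ stranded (no codas are permitted; onsets are limited to one consonant).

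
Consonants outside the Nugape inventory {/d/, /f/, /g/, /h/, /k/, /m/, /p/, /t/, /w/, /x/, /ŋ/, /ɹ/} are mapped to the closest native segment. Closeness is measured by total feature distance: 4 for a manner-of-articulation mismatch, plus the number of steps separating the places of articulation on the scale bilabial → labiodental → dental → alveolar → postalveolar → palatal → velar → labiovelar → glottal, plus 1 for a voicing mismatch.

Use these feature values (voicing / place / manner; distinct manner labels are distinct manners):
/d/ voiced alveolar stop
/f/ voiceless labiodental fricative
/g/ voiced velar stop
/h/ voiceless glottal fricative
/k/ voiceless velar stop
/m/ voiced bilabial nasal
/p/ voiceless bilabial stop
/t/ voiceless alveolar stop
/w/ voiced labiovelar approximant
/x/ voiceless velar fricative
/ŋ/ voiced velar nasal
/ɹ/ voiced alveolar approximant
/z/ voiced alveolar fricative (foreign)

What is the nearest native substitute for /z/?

/f/ is closest: same manner (fricative), place distance 2 (alveolar→labiodental), voicing differs (+1); total 3. Next closest is /d/ at distance 4.

f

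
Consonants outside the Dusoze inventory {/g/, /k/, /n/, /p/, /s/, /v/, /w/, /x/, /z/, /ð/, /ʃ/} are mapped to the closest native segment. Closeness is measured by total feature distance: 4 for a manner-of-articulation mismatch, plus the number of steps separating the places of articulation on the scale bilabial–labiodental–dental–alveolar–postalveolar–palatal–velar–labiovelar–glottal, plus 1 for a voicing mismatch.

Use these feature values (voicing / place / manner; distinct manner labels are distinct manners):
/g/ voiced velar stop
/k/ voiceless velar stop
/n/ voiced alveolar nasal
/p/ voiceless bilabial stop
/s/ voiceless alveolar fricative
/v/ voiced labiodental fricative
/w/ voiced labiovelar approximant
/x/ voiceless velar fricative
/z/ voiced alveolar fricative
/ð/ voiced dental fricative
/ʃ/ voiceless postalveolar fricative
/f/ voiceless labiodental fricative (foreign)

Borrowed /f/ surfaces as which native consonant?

/v/ is closest: same manner (fricative), place distance 0 (labiodental→labiodental), voicing differs (+1); total 1. Next closest is /s/ at distance 2.

v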